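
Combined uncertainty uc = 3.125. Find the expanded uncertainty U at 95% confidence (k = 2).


U = k * uc
U = 2 * 3.125
U = 6.2500

6.2500


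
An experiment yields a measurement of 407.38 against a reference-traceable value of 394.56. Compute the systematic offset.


Systematic error = measured - true
= 407.38 - 394.56
= 12.8200

12.8200


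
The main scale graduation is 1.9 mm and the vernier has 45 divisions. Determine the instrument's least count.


LC = MSD / n_div
= 1.9 / 45
= 0.0422

0.0422


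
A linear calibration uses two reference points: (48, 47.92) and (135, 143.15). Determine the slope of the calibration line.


slope = (y2 - y1) / (x2 - x1)
= (143.15 - 47.92) / (135 - 48)
= 95.2300 / 87
= 1.0946

1.0946


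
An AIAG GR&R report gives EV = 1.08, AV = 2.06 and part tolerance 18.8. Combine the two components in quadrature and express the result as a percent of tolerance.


GRR = sqrt(EV^2 + AV^2) = sqrt(1.08^2 + 2.06^2) = 2.3259407
%GRR = GRR / tol * 100 = 2.3259407 / 18.8 * 100
%GRR = 12.3720

12.3720


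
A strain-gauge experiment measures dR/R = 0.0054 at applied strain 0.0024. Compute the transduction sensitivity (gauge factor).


GF = (dR/R) / epsilon
= 0.0054 / 0.0024
= 2.2500

2.2500


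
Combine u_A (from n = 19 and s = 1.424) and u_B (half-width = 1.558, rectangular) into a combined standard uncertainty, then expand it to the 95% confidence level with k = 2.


u_A = s / sqrt(n) = 1.424 / sqrt(19) = 0.32668801
u_B = half_width / sqrt(3) = 1.558 / sqrt(3) = 0.89951172
uc = sqrt(u_A^2 + u_B^2) = sqrt(0.32668801^2 + 0.89951172^2) = 0.95699864
U = k * uc = 2 * 0.95699864
U = 1.9140

1.9140


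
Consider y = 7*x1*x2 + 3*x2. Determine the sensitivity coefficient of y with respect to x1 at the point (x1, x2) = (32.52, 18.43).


y = 7*x1*x2 + 3*x2
dy/dx1 = 7*x2
Evaluate at x2 = 18.43: c1 = 7 * 18.43
c1 = 129.0100

129.0100


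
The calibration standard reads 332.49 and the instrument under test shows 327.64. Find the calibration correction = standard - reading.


Correction = standard - reading
= 332.49 - 327.64
= 4.8500

4.8500


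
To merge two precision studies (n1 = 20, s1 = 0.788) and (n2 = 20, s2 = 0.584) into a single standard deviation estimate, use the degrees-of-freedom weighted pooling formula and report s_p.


s_p = sqrt(((n1-1)*s1^2 + (n2-1)*s2^2) / (n1+n2-2))
numerator = (20-1)*0.788^2 + (20-1)*0.584^2 = 11.797936 + 6.480064 = 18.278
denominator = 20 + 20 - 2 = 38
s_p^2 = 18.278 / 38 = 0.481
s_p = sqrt(0.481) = 0.6935

0.6935


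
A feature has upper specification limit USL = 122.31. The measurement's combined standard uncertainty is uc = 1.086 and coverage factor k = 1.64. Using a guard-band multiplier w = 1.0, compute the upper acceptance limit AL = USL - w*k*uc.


U = k * uc = 1.64 * 1.086 = 1.78104
guard band g = w * U = 1.0 * 1.78104 = 1.78104
AL = USL - g = 122.31 - 1.78104
AL = 120.5290

120.5290


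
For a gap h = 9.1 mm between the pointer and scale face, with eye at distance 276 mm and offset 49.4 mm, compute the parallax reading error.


error = h * offset / d
= 9.1 * 49.4 / 276
= 1.6288

1.6288


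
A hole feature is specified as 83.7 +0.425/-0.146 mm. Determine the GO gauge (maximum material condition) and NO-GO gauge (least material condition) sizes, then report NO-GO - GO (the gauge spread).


GO = nominal - lower_tol (smallest hole = maximum material condition)
GO = 83.7 - 0.146 = 83.554
NO-GO = nominal + upper_tol (largest hole = least material condition)
NO-GO = 83.7 + 0.425 = 84.125
spread = NO-GO - GO = 84.125 - 83.554 = 0.5710

0.5710


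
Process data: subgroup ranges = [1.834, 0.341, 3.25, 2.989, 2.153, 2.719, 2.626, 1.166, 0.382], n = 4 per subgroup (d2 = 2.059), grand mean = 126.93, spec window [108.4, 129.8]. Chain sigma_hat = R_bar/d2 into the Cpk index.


R_bar = (1.834 + 0.341 + 3.25 + 2.989 + 2.153 + 2.719 + 2.626 + 1.166 + 0.382) / 9 = 1.94
sigma = R_bar / d2 = 1.94 / 2.059 = 0.94220495
Cp = (USL - LSL)/(6*sigma) = (129.8 - 108.4)/(6*0.94220495) = 3.7854
Cpu = (129.8 - 126.93)/(3*0.94220495) = 1.0153
Cpl = (126.93 - 108.4)/(3*0.94220495) = 6.5555
Cpk = min(Cpu, Cpl) = 1.0153

1.0153


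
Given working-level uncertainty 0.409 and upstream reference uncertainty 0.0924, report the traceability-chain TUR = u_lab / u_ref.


TUR = u_lab / u_ref
= 0.409 / 0.0924
= 4.4264

4.4264


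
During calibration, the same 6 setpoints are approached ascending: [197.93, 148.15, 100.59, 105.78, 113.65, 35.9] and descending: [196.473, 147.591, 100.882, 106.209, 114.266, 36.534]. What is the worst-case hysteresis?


|197.93 - 196.473| = 1.4570
|148.15 - 147.591| = 0.5590
|100.59 - 100.882| = 0.2920
|105.78 - 106.209| = 0.4290
|113.65 - 114.266| = 0.6160
|35.9 - 36.534| = 0.6340
hysteresis = max(diffs) = 1.4570

1.4570


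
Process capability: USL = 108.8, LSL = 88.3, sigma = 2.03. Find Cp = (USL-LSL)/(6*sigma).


Cp = (USL - LSL) / (6 * sigma)
= (108.8 - 88.3) / (6 * 2.03)
= 20.5000 / 12.1800
= 1.6831

1.6831


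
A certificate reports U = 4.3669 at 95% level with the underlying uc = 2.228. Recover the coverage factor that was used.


k = U / uc
k = 4.3669 / 2.228
k = 1.96

1.96


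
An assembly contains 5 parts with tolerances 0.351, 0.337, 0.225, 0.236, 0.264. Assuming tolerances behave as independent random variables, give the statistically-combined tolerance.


RSS = sqrt(0.351^2 + 0.337^2 + 0.225^2 + 0.236^2 + 0.264^2)
= sqrt(0.412787)
= 0.6425

0.6425


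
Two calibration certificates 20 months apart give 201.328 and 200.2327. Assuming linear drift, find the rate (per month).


rate = (v2 - v1) / months
= (200.2327 - 201.328) / 20
= -1.0953 / 20
= -0.0548

-0.0548


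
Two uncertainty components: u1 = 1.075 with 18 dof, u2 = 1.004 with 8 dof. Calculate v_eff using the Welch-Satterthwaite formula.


uc = sqrt(u1^2 + u2^2) = sqrt(1.075^2 + 1.004^2) = 1.470932
v_eff = uc^4 / (u1^4/v1 + u2^4/v2)
= 1.470932^4 / (1.075^4/18 + 1.004^4/8)
= 4.6813422 / 0.20120476
v_eff = 23.2666

23.2666


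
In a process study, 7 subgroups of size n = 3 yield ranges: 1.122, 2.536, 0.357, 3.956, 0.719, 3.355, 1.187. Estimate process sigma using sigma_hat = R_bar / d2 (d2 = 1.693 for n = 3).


R_bar = (1.122 + 2.536 + 0.357 + 3.956 + 0.719 + 3.355 + 1.187) / 7
R_bar = 13.232 / 7 = 1.8902857
sigma_hat = R_bar / d2 = 1.8902857 / 1.693 = 1.1165

1.1165


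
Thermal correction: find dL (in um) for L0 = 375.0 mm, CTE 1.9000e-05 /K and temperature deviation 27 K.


dL = L * alpha * dT
= 375.0 * 1.9000e-05 * 27
= 0.1923750 mm
dL_um = 0.1923750 * 1000 = 192.3750 um

192.3750


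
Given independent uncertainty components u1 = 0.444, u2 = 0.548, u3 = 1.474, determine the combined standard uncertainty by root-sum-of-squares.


uc = sqrt(0.444^2 + 0.548^2 + 1.474^2)
uc = sqrt(2.670116)
uc = 1.6340

1.6340


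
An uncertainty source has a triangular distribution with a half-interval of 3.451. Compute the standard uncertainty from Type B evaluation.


u_B = half_width / sqrt(6)
u_B = 3.451 / 2.4494897
u_B = 1.4089

1.4089


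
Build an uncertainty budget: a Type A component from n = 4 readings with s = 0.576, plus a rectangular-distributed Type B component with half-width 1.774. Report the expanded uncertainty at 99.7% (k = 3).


u_A = s / sqrt(n) = 0.576 / sqrt(4) = 0.288
u_B = half_width / sqrt(3) = 1.774 / sqrt(3) = 1.0242194
uc = sqrt(u_A^2 + u_B^2) = sqrt(0.288^2 + 1.0242194^2) = 1.0639405
U = k * uc = 3 * 1.0639405
U = 3.1918

3.1918


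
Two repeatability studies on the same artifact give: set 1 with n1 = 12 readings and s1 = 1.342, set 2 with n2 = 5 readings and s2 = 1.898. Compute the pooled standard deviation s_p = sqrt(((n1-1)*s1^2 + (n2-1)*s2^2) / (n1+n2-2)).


s_p = sqrt(((n1-1)*s1^2 + (n2-1)*s2^2) / (n1+n2-2))
numerator = (12-1)*1.342^2 + (5-1)*1.898^2 = 19.810604 + 14.409616 = 34.22022
denominator = 12 + 5 - 2 = 15
s_p^2 = 34.22022 / 15 = 2.281348
s_p = sqrt(2.281348) = 1.5104

1.5104


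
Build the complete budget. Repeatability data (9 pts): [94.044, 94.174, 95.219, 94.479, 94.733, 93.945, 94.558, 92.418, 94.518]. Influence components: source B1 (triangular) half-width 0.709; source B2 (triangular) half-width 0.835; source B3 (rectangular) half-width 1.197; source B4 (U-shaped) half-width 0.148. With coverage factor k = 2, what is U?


mean = (94.044 + 94.174 + 95.219 + 94.479 + 94.733 + 93.945 + 94.558 + 92.418 + 94.518) / 9 = 94.232
s = sqrt(sum((x - mean)^2)/(n-1)) = 0.78149888
u_A = s / sqrt(n) = 0.78149888 / sqrt(9) = 0.26049963
u_B1 = 0.709 / sqrt(6) = 0.28944804
u_B2 = 0.835 / sqrt(6) = 0.34088732
u_B3 = 1.197 / sqrt(3) = 0.69108827
u_B4 = 0.148 / sqrt(2) = 0.1046518
uc = sqrt(0.26049963^2 + 0.28944804^2 + 0.34088732^2 + 0.69108827^2 + 0.1046518^2) = 0.86971224
U = k * uc = 2 * 0.86971224
U = 1.7394

1.7394


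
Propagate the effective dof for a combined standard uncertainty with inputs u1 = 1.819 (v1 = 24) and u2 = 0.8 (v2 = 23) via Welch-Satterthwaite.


uc = sqrt(u1^2 + u2^2) = sqrt(1.819^2 + 0.8^2) = 1.987149
v_eff = uc^4 / (u1^4/v1 + u2^4/v2)
= 1.987149^4 / (1.819^4/24 + 0.8^4/23)
= 15.592715 / 0.47397117
v_eff = 32.8980

32.8980


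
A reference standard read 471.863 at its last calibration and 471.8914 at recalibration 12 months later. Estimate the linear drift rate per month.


rate = (v2 - v1) / months
= (471.8914 - 471.863) / 12
= 0.0284 / 12
= 0.0024

0.0024


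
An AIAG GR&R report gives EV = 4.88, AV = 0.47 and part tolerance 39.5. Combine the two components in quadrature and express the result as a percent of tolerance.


GRR = sqrt(EV^2 + AV^2) = sqrt(4.88^2 + 0.47^2) = 4.902581
%GRR = GRR / tol * 100 = 4.902581 / 39.5 * 100
%GRR = 12.4116

12.4116


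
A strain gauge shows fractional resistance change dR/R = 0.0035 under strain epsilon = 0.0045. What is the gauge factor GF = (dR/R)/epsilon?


GF = (dR/R) / epsilon
= 0.0035 / 0.0045
= 0.7778

0.7778


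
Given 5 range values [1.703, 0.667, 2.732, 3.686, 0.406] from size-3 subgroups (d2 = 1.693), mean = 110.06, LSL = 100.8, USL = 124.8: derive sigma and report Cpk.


R_bar = (1.703 + 0.667 + 2.732 + 3.686 + 0.406) / 5 = 1.8388
sigma = R_bar / d2 = 1.8388 / 1.693 = 1.0861193
Cp = (USL - LSL)/(6*sigma) = (124.8 - 100.8)/(6*1.0861193) = 3.6828
Cpu = (124.8 - 110.06)/(3*1.0861193) = 4.5238
Cpl = (110.06 - 100.8)/(3*1.0861193) = 2.8419
Cpk = min(Cpu, Cpl) = 2.8419

2.8419


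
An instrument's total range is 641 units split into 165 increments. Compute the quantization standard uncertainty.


resolution = range / divisions
resolution = 641 / 165 = 3.8848485
u_res = resolution / (2*sqrt(3))
u_res = 3.8848485 / 3.4641016
u_res = 1.1215

1.1215


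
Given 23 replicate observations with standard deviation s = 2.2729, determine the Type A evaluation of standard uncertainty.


u_A = s / sqrt(n)
u_A = 2.2729 / sqrt(23)
u_A = 2.2729 / 4.7958315
u_A = 0.4739

0.4739


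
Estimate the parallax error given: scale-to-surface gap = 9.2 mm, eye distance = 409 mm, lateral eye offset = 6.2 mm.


error = h * offset / d
= 9.2 * 6.2 / 409
= 0.1395

0.1395


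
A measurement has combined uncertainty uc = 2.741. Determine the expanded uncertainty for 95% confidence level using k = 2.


U = k * uc
U = 2 * 2.741
U = 5.4820

5.4820


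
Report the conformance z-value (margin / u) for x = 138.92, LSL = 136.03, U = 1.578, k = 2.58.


u = U / k = 1.578 / 2.58 = 0.61162791
margin = |LSL - x| = |136.03 - 138.92| = 2.89
z = margin / u = 2.89 / 0.61162791
z = 4.7251

4.7251


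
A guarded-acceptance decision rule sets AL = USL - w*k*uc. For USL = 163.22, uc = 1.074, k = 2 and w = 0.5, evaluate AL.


U = k * uc = 2 * 1.074 = 2.148
guard band g = w * U = 0.5 * 2.148 = 1.074
AL = USL - g = 163.22 - 1.074
AL = 162.1460

162.1460


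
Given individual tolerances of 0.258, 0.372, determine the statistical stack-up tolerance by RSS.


RSS = sqrt(0.258^2 + 0.372^2)
= sqrt(0.204948)
= 0.4527

0.4527


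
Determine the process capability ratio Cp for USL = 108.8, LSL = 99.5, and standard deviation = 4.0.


Cp = (USL - LSL) / (6 * sigma)
= (108.8 - 99.5) / (6 * 4.0)
= 9.3000 / 24.0000
= 0.3875

0.3875


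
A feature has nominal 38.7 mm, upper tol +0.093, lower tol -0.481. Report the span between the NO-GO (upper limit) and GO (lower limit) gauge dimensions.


GO = nominal - lower_tol (smallest hole = maximum material condition)
GO = 38.7 - 0.481 = 38.219
NO-GO = nominal + upper_tol (largest hole = least material condition)
NO-GO = 38.7 + 0.093 = 38.793
spread = NO-GO - GO = 38.793 - 38.219 = 0.5740

0.5740


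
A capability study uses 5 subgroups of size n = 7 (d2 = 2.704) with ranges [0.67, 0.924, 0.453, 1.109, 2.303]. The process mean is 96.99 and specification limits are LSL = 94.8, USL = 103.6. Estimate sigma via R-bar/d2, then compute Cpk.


R_bar = (0.67 + 0.924 + 0.453 + 1.109 + 2.303) / 5 = 1.0918
sigma = R_bar / d2 = 1.0918 / 2.704 = 0.40377219
Cp = (USL - LSL)/(6*sigma) = (103.6 - 94.8)/(6*0.40377219) = 3.6324
Cpu = (103.6 - 96.99)/(3*0.40377219) = 5.4569
Cpl = (96.99 - 94.8)/(3*0.40377219) = 1.8080
Cpk = min(Cpu, Cpl) = 1.8080

1.8080


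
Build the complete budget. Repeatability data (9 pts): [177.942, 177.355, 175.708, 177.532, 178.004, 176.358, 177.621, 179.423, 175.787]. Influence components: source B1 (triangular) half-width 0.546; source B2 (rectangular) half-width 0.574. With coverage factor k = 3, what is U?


mean = (177.942 + 177.355 + 175.708 + 177.532 + 178.004 + 176.358 + 177.621 + 179.423 + 175.787) / 9 = 177.3033333
s = sqrt(sum((x - mean)^2)/(n-1)) = 1.187734
u_A = s / sqrt(n) = 1.187734 / sqrt(9) = 0.39591133
u_B1 = 0.546 / sqrt(6) = 0.22290357
u_B2 = 0.574 / sqrt(3) = 0.33139905
uc = sqrt(0.39591133^2 + 0.22290357^2 + 0.33139905^2) = 0.56236742
U = k * uc = 3 * 0.56236742
U = 1.6871

1.6871


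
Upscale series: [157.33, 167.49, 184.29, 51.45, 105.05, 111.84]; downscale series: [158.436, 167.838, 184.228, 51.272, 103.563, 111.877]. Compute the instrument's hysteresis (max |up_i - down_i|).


|157.33 - 158.436| = 1.1060
|167.49 - 167.838| = 0.3480
|184.29 - 184.228| = 0.0620
|51.45 - 51.272| = 0.1780
|105.05 - 103.563| = 1.4870
|111.84 - 111.877| = 0.0370
hysteresis = max(diffs) = 1.4870

1.4870


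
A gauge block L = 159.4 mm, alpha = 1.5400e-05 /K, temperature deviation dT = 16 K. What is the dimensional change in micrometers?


dL = L * alpha * dT
= 159.4 * 1.5400e-05 * 16
= 0.0392762 mm
dL_um = 0.0392762 * 1000 = 39.2762 um

39.2762


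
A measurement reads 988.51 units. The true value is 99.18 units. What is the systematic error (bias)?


Systematic error = measured - true
= 988.51 - 99.18
= 889.3300

889.3300


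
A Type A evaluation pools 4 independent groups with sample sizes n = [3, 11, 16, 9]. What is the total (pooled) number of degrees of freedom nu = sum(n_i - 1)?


nu = sum_i (n_i - 1)
nu = ((3 - 1) + (11 - 1) + (16 - 1) + (9 - 1))
nu = 2 + 10 + 15 + 8
nu = 35

35


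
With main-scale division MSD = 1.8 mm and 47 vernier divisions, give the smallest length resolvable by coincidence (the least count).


LC = MSD / n_div
= 1.8 / 47
= 0.0383

0.0383


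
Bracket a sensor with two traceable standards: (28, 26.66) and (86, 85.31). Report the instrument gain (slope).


slope = (y2 - y1) / (x2 - x1)
= (85.31 - 26.66) / (86 - 28)
= 58.6500 / 58
= 1.0112

1.0112


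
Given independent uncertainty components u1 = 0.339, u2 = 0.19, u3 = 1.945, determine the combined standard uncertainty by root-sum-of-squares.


uc = sqrt(0.339^2 + 0.19^2 + 1.945^2)
uc = sqrt(3.934046)
uc = 1.9834

1.9834


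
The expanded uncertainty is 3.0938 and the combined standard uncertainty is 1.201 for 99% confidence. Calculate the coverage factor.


k = U / uc
k = 3.0938 / 1.201
k = 2.576

2.576


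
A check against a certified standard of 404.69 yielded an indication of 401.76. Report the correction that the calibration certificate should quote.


Correction = standard - reading
= 404.69 - 401.76
= 2.9300

2.9300


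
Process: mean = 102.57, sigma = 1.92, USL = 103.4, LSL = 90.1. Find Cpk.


Cpu = (USL - mean) / (3*sigma) = (103.4 - 102.57) / (3*1.92) = 0.1441
Cpl = (mean - LSL) / (3*sigma) = (102.57 - 90.1) / (3*1.92) = 2.1649
Cpk = min(Cpu, Cpl) = 0.1441

0.1441


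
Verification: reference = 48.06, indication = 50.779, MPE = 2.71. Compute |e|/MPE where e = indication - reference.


e = indication - reference = 50.779 - 48.06 = 2.7190
|e| = 2.7190
ratio = |e| / MPE = 2.7190 / 2.71
ratio = 1.0033

1.0033


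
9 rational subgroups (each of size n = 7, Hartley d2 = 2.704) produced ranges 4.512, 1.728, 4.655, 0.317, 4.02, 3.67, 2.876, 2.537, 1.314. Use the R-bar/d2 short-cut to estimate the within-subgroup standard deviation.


R_bar = (4.512 + 1.728 + 4.655 + 0.317 + 4.02 + 3.67 + 2.876 + 2.537 + 1.314) / 9
R_bar = 25.629 / 9 = 2.8476667
sigma_hat = R_bar / d2 = 2.8476667 / 2.704 = 1.0531

1.0531


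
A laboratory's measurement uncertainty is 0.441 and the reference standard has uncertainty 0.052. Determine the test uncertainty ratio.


TUR = u_lab / u_ref
= 0.441 / 0.052
= 8.4808

8.4808


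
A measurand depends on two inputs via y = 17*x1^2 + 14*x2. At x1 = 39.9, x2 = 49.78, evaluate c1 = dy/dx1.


y = 17*x1^2 + 14*x2
dy/dx1 = 2*17*x1
Evaluate at x1 = 39.9: c1 = 34 * 39.9
c1 = 1356.6000

1356.6000


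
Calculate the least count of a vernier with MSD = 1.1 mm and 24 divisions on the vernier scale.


LC = MSD / n_div
= 1.1 / 24
= 0.0458

0.0458


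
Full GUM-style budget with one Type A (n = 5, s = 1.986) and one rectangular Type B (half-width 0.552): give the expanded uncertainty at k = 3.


u_A = s / sqrt(n) = 1.986 / sqrt(5) = 0.8881662
u_B = half_width / sqrt(3) = 0.552 / sqrt(3) = 0.31869735
uc = sqrt(u_A^2 + u_B^2) = sqrt(0.8881662^2 + 0.31869735^2) = 0.9436139
U = k * uc = 3 * 0.9436139
U = 2.8308

2.8308


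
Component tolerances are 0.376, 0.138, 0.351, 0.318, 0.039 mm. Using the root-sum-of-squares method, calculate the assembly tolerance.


RSS = sqrt(0.376^2 + 0.138^2 + 0.351^2 + 0.318^2 + 0.039^2)
= sqrt(0.386266)
= 0.6215

0.6215


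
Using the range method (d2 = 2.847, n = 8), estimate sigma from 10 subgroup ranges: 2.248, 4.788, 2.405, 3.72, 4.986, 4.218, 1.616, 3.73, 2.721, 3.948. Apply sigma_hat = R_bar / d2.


R_bar = (2.248 + 4.788 + 2.405 + 3.72 + 4.986 + 4.218 + 1.616 + 3.73 + 2.721 + 3.948) / 10
R_bar = 34.38 / 10 = 3.438
sigma_hat = R_bar / d2 = 3.438 / 2.847 = 1.2076

1.2076


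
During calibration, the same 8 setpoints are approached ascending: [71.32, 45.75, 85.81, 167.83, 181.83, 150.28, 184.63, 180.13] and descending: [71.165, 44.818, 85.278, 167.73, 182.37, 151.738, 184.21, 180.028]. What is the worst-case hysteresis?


|71.32 - 71.165| = 0.1550
|45.75 - 44.818| = 0.9320
|85.81 - 85.278| = 0.5320
|167.83 - 167.73| = 0.1000
|181.83 - 182.37| = 0.5400
|150.28 - 151.738| = 1.4580
|184.63 - 184.21| = 0.4200
|180.13 - 180.028| = 0.1020
hysteresis = max(diffs) = 1.4580

1.4580


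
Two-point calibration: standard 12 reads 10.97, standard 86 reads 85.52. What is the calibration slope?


slope = (y2 - y1) / (x2 - x1)
= (85.52 - 10.97) / (86 - 12)
= 74.5500 / 74
= 1.0074

1.0074


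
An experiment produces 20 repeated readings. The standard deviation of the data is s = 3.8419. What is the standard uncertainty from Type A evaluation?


u_A = s / sqrt(n)
u_A = 3.8419 / sqrt(20)
u_A = 3.8419 / 4.472136
u_A = 0.8591

0.8591


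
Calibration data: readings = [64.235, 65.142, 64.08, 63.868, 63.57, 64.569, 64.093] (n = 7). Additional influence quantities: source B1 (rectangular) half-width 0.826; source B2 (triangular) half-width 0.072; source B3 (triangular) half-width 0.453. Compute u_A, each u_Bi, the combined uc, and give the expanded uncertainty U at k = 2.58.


mean = (64.235 + 65.142 + 64.08 + 63.868 + 63.57 + 64.569 + 64.093) / 7 = 64.22242857
s = sqrt(sum((x - mean)^2)/(n-1)) = 0.50895345
u_A = s / sqrt(n) = 0.50895345 / sqrt(7) = 0.19236632
u_B1 = 0.826 / sqrt(3) = 0.47689132
u_B2 = 0.072 / sqrt(6) = 0.029393877
u_B3 = 0.453 / sqrt(6) = 0.18493648
uc = sqrt(0.19236632^2 + 0.47689132^2 + 0.029393877^2 + 0.18493648^2) = 0.54726194
U = k * uc = 2.58 * 0.54726194
U = 1.4119

1.4119


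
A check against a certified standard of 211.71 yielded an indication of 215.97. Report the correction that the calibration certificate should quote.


Correction = standard - reading
= 211.71 - 215.97
= -4.2600

-4.2600


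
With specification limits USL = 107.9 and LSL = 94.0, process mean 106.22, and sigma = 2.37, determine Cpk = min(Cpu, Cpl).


Cpu = (USL - mean) / (3*sigma) = (107.9 - 106.22) / (3*2.37) = 0.2363
Cpl = (mean - LSL) / (3*sigma) = (106.22 - 94.0) / (3*2.37) = 1.7187
Cpk = min(Cpu, Cpl) = 0.2363

0.2363


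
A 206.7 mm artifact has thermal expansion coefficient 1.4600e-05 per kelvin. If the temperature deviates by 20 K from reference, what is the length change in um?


dL = L * alpha * dT
= 206.7 * 1.4600e-05 * 20
= 0.0603564 mm
dL_um = 0.0603564 * 1000 = 60.3564 um

60.3564


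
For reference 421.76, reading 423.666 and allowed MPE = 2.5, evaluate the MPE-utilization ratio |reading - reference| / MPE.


e = indication - reference = 423.666 - 421.76 = 1.9060
|e| = 1.9060
ratio = |e| / MPE = 1.9060 / 2.5
ratio = 0.7624

0.7624


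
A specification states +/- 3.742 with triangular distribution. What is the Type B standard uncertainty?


u_B = half_width / sqrt(6)
u_B = 3.742 / 2.4494897
u_B = 1.5277

1.5277


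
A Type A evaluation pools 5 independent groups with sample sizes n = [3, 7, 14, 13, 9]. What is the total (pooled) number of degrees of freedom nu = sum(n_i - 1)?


nu = sum_i (n_i - 1)
nu = ((3 - 1) + (7 - 1) + (14 - 1) + (13 - 1) + (9 - 1))
nu = 2 + 6 + 13 + 12 + 8
nu = 41

41


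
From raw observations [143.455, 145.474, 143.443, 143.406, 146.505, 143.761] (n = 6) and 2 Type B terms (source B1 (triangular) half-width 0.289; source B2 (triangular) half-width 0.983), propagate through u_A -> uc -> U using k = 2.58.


mean = (143.455 + 145.474 + 143.443 + 143.406 + 146.505 + 143.761) / 6 = 144.3406667
s = sqrt(sum((x - mean)^2)/(n-1)) = 1.3242816
u_A = s / sqrt(n) = 1.3242816 / sqrt(6) = 0.5406357
u_B1 = 0.289 / sqrt(6) = 0.11798376
u_B2 = 0.983 / sqrt(6) = 0.40130807
uc = sqrt(0.5406357^2 + 0.11798376^2 + 0.40130807^2) = 0.68356075
U = k * uc = 2.58 * 0.68356075
U = 1.7636

1.7636


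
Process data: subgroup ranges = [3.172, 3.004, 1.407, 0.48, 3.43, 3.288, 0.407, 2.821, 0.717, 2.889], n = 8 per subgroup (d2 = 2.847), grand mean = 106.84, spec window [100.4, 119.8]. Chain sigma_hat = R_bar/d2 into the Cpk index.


R_bar = (3.172 + 3.004 + 1.407 + 0.48 + 3.43 + 3.288 + 0.407 + 2.821 + 0.717 + 2.889) / 10 = 2.1615
sigma = R_bar / d2 = 2.1615 / 2.847 = 0.75922023
Cp = (USL - LSL)/(6*sigma) = (119.8 - 100.4)/(6*0.75922023) = 4.2588
Cpu = (119.8 - 106.84)/(3*0.75922023) = 5.6900
Cpl = (106.84 - 100.4)/(3*0.75922023) = 2.8275
Cpk = min(Cpu, Cpl) = 2.8275

2.8275


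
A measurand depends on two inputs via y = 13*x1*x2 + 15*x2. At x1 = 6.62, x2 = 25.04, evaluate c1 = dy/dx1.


y = 13*x1*x2 + 15*x2
dy/dx1 = 13*x2
Evaluate at x2 = 25.04: c1 = 13 * 25.04
c1 = 325.5200

325.5200


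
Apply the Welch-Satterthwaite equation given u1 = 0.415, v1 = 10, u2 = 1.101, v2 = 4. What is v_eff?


uc = sqrt(u1^2 + u2^2) = sqrt(0.415^2 + 1.101^2) = 1.1766163
v_eff = uc^4 / (u1^4/v1 + u2^4/v2)
= 1.1766163^4 / (0.415^4/10 + 1.101^4/4)
= 1.9166351 / 0.37032396
v_eff = 5.1756

5.1756


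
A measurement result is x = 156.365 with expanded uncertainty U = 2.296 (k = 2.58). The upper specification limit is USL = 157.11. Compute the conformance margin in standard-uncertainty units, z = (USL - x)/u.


u = U / k = 2.296 / 2.58 = 0.88992248
margin = |USL - x| = |157.11 - 156.365| = 0.745
z = margin / u = 0.745 / 0.88992248
z = 0.8372

0.8372


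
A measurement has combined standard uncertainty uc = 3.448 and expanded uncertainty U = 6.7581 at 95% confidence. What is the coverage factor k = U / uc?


k = U / uc
k = 6.7581 / 3.448
k = 1.96

1.96


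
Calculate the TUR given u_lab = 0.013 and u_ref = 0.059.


TUR = u_lab / u_ref
= 0.013 / 0.059
= 0.2203

0.2203


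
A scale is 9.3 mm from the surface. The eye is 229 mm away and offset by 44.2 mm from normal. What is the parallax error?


error = h * offset / d
= 9.3 * 44.2 / 229
= 1.7950

1.7950


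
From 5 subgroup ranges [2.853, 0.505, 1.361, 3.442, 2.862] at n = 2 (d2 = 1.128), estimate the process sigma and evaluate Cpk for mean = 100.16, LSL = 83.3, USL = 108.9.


R_bar = (2.853 + 0.505 + 1.361 + 3.442 + 2.862) / 5 = 2.2046
sigma = R_bar / d2 = 2.2046 / 1.128 = 1.9544326
Cp = (USL - LSL)/(6*sigma) = (108.9 - 83.3)/(6*1.9544326) = 2.1831
Cpu = (108.9 - 100.16)/(3*1.9544326) = 1.4906
Cpl = (100.16 - 83.3)/(3*1.9544326) = 2.8755
Cpk = min(Cpu, Cpl) = 1.4906

1.4906


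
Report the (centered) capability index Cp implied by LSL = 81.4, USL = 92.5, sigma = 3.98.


Cp = (USL - LSL) / (6 * sigma)
= (92.5 - 81.4) / (6 * 3.98)
= 11.1000 / 23.8800
= 0.4648

0.4648


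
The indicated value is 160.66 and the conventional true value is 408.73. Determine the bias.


Systematic error = measured - true
= 160.66 - 408.73
= -248.0700

-248.0700


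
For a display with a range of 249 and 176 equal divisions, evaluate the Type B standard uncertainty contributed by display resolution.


resolution = range / divisions
resolution = 249 / 176 = 1.4147727
u_res = resolution / (2*sqrt(3))
u_res = 1.4147727 / 3.4641016
u_res = 0.4084

0.4084


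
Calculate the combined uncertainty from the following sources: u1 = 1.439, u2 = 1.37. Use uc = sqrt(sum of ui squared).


uc = sqrt(1.439^2 + 1.37^2)
uc = sqrt(3.947621)
uc = 1.9869

1.9869


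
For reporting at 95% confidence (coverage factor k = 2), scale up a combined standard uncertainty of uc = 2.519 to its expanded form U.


U = k * uc
U = 2 * 2.519
U = 5.0380

5.0380


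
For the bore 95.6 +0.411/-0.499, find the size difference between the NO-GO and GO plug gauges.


GO = nominal - lower_tol (smallest hole = maximum material condition)
GO = 95.6 - 0.499 = 95.101
NO-GO = nominal + upper_tol (largest hole = least material condition)
NO-GO = 95.6 + 0.411 = 96.011
spread = NO-GO - GO = 96.011 - 95.101 = 0.9100

0.9100


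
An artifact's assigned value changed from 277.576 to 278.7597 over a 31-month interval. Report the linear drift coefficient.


rate = (v2 - v1) / months
= (278.7597 - 277.576) / 31
= 1.1837 / 31
= 0.0382

0.0382


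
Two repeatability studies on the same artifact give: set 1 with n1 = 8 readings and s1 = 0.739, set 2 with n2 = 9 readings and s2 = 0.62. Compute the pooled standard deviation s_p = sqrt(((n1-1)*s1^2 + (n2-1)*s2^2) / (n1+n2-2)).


s_p = sqrt(((n1-1)*s1^2 + (n2-1)*s2^2) / (n1+n2-2))
numerator = (8-1)*0.739^2 + (9-1)*0.62^2 = 3.822847 + 3.0752 = 6.898047
denominator = 8 + 9 - 2 = 15
s_p^2 = 6.898047 / 15 = 0.4598698
s_p = sqrt(0.4598698) = 0.6781

0.6781


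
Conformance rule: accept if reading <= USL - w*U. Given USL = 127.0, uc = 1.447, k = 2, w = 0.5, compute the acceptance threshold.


U = k * uc = 2 * 1.447 = 2.894
guard band g = w * U = 0.5 * 2.894 = 1.447
AL = USL - g = 127.0 - 1.447
AL = 125.5530

125.5530


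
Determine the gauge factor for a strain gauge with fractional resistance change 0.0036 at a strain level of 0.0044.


GF = (dR/R) / epsilon
= 0.0036 / 0.0044
= 0.8182

0.8182


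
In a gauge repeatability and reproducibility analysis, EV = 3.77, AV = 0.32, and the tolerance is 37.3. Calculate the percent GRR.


GRR = sqrt(EV^2 + AV^2) = sqrt(3.77^2 + 0.32^2) = 3.7835565
%GRR = GRR / tol * 100 = 3.7835565 / 37.3 * 100
%GRR = 10.1436

10.1436


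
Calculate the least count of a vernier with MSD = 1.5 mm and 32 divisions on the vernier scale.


LC = MSD / n_div
= 1.5 / 32
= 0.0469

0.0469


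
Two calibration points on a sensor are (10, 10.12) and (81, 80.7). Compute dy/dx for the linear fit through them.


slope = (y2 - y1) / (x2 - x1)
= (80.7 - 10.12) / (81 - 10)
= 70.5800 / 71
= 0.9941

0.9941


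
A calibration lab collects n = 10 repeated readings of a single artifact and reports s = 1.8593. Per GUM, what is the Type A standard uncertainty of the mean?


u_A = s / sqrt(n)
u_A = 1.8593 / sqrt(10)
u_A = 1.8593 / 3.1622777
u_A = 0.5880

0.5880


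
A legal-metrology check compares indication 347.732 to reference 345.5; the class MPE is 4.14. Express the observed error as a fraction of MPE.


e = indication - reference = 347.732 - 345.5 = 2.2320
|e| = 2.2320
ratio = |e| / MPE = 2.2320 / 4.14
ratio = 0.5391

0.5391


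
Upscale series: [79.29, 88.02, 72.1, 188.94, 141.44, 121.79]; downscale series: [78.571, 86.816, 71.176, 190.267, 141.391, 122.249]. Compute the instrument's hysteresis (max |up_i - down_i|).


|79.29 - 78.571| = 0.7190
|88.02 - 86.816| = 1.2040
|72.1 - 71.176| = 0.9240
|188.94 - 190.267| = 1.3270
|141.44 - 141.391| = 0.0490
|121.79 - 122.249| = 0.4590
hysteresis = max(diffs) = 1.3270

1.3270


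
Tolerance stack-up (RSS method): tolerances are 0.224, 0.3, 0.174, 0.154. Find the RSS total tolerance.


RSS = sqrt(0.224^2 + 0.3^2 + 0.174^2 + 0.154^2)
= sqrt(0.194168)
= 0.4406

0.4406


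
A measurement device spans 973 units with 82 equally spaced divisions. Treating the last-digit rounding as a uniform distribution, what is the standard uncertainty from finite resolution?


resolution = range / divisions
resolution = 973 / 82 = 11.865854
u_res = resolution / (2*sqrt(3))
u_res = 11.865854 / 3.4641016
u_res = 3.4254

3.4254


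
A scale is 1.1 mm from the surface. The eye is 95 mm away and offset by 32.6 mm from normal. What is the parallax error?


error = h * offset / d
= 1.1 * 32.6 / 95
= 0.3775

0.3775


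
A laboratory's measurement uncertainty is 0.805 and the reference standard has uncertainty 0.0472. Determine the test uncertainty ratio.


TUR = u_lab / u_ref
= 0.805 / 0.0472
= 17.0551

17.0551


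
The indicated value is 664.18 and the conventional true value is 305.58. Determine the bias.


Systematic error = measured - true
= 664.18 - 305.58
= 358.6000

358.6000


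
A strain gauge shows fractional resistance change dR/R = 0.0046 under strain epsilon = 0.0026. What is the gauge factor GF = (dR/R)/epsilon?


GF = (dR/R) / epsilon
= 0.0046 / 0.0026
= 1.7692

1.7692


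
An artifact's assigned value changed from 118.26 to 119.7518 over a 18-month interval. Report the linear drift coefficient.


rate = (v2 - v1) / months
= (119.7518 - 118.26) / 18
= 1.4918 / 18
= 0.0829

0.0829


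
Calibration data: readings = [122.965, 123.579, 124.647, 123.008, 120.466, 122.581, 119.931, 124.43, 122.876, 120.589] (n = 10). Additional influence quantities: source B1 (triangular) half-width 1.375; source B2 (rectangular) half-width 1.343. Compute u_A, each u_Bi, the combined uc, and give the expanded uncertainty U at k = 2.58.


mean = (122.965 + 123.579 + 124.647 + 123.008 + 120.466 + 122.581 + 119.931 + 124.43 + 122.876 + 120.589) / 10 = 122.5072
s = sqrt(sum((x - mean)^2)/(n-1)) = 1.6502288
u_A = s / sqrt(n) = 1.6502288 / sqrt(10) = 0.52184817
u_B1 = 1.375 / sqrt(6) = 0.5613414
u_B2 = 1.343 / sqrt(3) = 0.77538141
uc = sqrt(0.52184817^2 + 0.5613414^2 + 0.77538141^2) = 1.0902504
U = k * uc = 2.58 * 1.0902504
U = 2.8128

2.8128


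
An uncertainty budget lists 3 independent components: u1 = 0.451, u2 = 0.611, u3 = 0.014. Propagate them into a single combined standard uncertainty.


uc = sqrt(0.451^2 + 0.611^2 + 0.014^2)
uc = sqrt(0.576918)
uc = 0.7596

0.7596


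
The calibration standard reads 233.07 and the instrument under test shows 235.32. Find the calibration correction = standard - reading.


Correction = standard - reading
= 233.07 - 235.32
= -2.2500

-2.2500


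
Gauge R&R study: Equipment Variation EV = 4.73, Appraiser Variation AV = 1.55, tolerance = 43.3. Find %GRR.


GRR = sqrt(EV^2 + AV^2) = sqrt(4.73^2 + 1.55^2) = 4.9774893
%GRR = GRR / tol * 100 = 4.9774893 / 43.3 * 100
%GRR = 11.4954

11.4954


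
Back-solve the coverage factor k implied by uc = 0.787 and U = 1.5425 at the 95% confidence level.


k = U / uc
k = 1.5425 / 0.787
k = 1.96

1.96


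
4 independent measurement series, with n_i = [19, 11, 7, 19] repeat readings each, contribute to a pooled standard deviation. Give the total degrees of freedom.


nu = sum_i (n_i - 1)
nu = ((19 - 1) + (11 - 1) + (7 - 1) + (19 - 1))
nu = 18 + 10 + 6 + 18
nu = 52

52


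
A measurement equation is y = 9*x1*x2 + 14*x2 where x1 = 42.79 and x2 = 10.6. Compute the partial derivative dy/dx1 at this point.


y = 9*x1*x2 + 14*x2
dy/dx1 = 9*x2
Evaluate at x2 = 10.6: c1 = 9 * 10.6
c1 = 95.4000

95.4000


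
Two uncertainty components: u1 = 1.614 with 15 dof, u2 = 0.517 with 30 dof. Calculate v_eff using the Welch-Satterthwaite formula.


uc = sqrt(u1^2 + u2^2) = sqrt(1.614^2 + 0.517^2) = 1.6947817
v_eff = uc^4 / (u1^4/v1 + u2^4/v2)
= 1.6947817^4 / (1.614^4/15 + 0.517^4/30)
= 8.2500212 / 0.45478172
v_eff = 18.1406

18.1406


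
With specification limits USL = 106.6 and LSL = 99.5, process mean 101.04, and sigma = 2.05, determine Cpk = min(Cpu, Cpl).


Cpu = (USL - mean) / (3*sigma) = (106.6 - 101.04) / (3*2.05) = 0.9041
Cpl = (mean - LSL) / (3*sigma) = (101.04 - 99.5) / (3*2.05) = 0.2504
Cpk = min(Cpu, Cpl) = 0.2504

0.2504


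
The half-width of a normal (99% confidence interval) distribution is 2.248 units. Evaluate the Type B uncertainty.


u_B = half_width / 2.576
u_B = 2.248 / 2.576
u_B = 0.8727

0.8727


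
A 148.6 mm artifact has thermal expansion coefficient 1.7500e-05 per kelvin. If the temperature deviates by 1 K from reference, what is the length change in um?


dL = L * alpha * dT
= 148.6 * 1.7500e-05 * 1
= 0.0026005 mm
dL_um = 0.0026005 * 1000 = 2.6005 um

2.6005


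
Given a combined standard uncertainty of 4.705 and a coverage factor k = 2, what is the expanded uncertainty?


U = k * uc
U = 2 * 4.705
U = 9.4100

9.4100


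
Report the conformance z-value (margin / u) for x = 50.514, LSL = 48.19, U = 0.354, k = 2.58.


u = U / k = 0.354 / 2.58 = 0.1372093
margin = |LSL - x| = |48.19 - 50.514| = 2.324
z = margin / u = 2.324 / 0.1372093
z = 16.9376

16.9376


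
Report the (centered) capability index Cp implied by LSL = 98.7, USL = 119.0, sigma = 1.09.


Cp = (USL - LSL) / (6 * sigma)
= (119.0 - 98.7) / (6 * 1.09)
= 20.3000 / 6.5400
= 3.1040

3.1040


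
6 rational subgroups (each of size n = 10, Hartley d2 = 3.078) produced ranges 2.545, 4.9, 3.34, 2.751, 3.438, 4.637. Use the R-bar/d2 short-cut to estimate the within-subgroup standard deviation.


R_bar = (2.545 + 4.9 + 3.34 + 2.751 + 3.438 + 4.637) / 6
R_bar = 21.611 / 6 = 3.6018333
sigma_hat = R_bar / d2 = 3.6018333 / 3.078 = 1.1702

1.1702


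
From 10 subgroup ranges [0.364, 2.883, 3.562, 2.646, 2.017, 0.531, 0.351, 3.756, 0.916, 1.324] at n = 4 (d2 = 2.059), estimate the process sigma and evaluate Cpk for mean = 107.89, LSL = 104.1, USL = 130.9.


R_bar = (0.364 + 2.883 + 3.562 + 2.646 + 2.017 + 0.531 + 0.351 + 3.756 + 0.916 + 1.324) / 10 = 1.835
sigma = R_bar / d2 = 1.835 / 2.059 = 0.89120932
Cp = (USL - LSL)/(6*sigma) = (130.9 - 104.1)/(6*0.89120932) = 5.0119
Cpu = (130.9 - 107.89)/(3*0.89120932) = 8.6063
Cpl = (107.89 - 104.1)/(3*0.89120932) = 1.4175
Cpk = min(Cpu, Cpl) = 1.4175

1.4175


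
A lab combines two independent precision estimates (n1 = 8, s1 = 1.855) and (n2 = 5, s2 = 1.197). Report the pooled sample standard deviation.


s_p = sqrt(((n1-1)*s1^2 + (n2-1)*s2^2) / (n1+n2-2))
numerator = (8-1)*1.855^2 + (5-1)*1.197^2 = 24.087175 + 5.731236 = 29.818411
denominator = 8 + 5 - 2 = 11
s_p^2 = 29.818411 / 11 = 2.7107646
s_p = sqrt(2.7107646) = 1.6464

1.6464


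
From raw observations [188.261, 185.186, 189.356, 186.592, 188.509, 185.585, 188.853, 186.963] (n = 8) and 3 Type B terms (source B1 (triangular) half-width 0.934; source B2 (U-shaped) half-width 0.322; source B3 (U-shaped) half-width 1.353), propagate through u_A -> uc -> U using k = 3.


mean = (188.261 + 185.186 + 189.356 + 186.592 + 188.509 + 185.585 + 188.853 + 186.963) / 8 = 187.413125
s = sqrt(sum((x - mean)^2)/(n-1)) = 1.5559482
u_A = s / sqrt(n) = 1.5559482 / sqrt(8) = 0.55011076
u_B1 = 0.934 / sqrt(6) = 0.3813039
u_B2 = 0.322 / sqrt(2) = 0.22768838
u_B3 = 1.353 / sqrt(2) = 0.95671547
uc = sqrt(0.55011076^2 + 0.3813039^2 + 0.22768838^2 + 0.95671547^2) = 1.1896054
U = k * uc = 3 * 1.1896054
U = 3.5688

3.5688


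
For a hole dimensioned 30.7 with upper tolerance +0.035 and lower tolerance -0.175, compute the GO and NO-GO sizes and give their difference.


GO = nominal - lower_tol (smallest hole = maximum material condition)
GO = 30.7 - 0.175 = 30.525
NO-GO = nominal + upper_tol (largest hole = least material condition)
NO-GO = 30.7 + 0.035 = 30.735
spread = NO-GO - GO = 30.735 - 30.525 = 0.2100

0.2100


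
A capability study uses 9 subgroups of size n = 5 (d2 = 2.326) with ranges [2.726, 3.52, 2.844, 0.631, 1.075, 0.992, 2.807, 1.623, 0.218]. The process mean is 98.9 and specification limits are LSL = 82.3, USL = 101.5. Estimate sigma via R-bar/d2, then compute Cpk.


R_bar = (2.726 + 3.52 + 2.844 + 0.631 + 1.075 + 0.992 + 2.807 + 1.623 + 0.218) / 9 = 1.8262222
sigma = R_bar / d2 = 1.8262222 / 2.326 = 0.78513422
Cp = (USL - LSL)/(6*sigma) = (101.5 - 82.3)/(6*0.78513422) = 4.0757
Cpu = (101.5 - 98.9)/(3*0.78513422) = 1.1038
Cpl = (98.9 - 82.3)/(3*0.78513422) = 7.0476
Cpk = min(Cpu, Cpl) = 1.1038

1.1038


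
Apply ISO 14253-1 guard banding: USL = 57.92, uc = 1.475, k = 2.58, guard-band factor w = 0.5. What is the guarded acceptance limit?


U = k * uc = 2.58 * 1.475 = 3.8055
guard band g = w * U = 0.5 * 3.8055 = 1.90275
AL = USL - g = 57.92 - 1.90275
AL = 56.0173

56.0173


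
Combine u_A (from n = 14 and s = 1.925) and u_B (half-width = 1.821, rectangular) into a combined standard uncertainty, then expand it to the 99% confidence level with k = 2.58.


u_A = s / sqrt(n) = 1.925 / sqrt(14) = 0.51447789
u_B = half_width / sqrt(3) = 1.821 / sqrt(3) = 1.0513548
uc = sqrt(u_A^2 + u_B^2) = sqrt(0.51447789^2 + 1.0513548^2) = 1.1704847
U = k * uc = 2.58 * 1.1704847
U = 3.0199

3.0199


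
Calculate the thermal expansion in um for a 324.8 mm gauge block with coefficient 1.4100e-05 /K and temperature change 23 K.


dL = L * alpha * dT
= 324.8 * 1.4100e-05 * 23
= 0.1053326 mm
dL_um = 0.1053326 * 1000 = 105.3326 um

105.3326


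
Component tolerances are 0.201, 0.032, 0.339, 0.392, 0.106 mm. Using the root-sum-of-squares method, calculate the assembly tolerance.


RSS = sqrt(0.201^2 + 0.032^2 + 0.339^2 + 0.392^2 + 0.106^2)
= sqrt(0.321246)
= 0.5668

0.5668


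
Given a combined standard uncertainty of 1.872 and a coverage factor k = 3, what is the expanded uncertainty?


U = k * uc
U = 3 * 1.872
U = 5.6160

5.6160


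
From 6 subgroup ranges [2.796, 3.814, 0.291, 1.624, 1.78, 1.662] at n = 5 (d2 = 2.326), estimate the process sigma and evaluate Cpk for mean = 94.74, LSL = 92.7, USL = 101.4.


R_bar = (2.796 + 3.814 + 0.291 + 1.624 + 1.78 + 1.662) / 6 = 1.9945
sigma = R_bar / d2 = 1.9945 / 2.326 = 0.85748065
Cp = (USL - LSL)/(6*sigma) = (101.4 - 92.7)/(6*0.85748065) = 1.6910
Cpu = (101.4 - 94.74)/(3*0.85748065) = 2.5890
Cpl = (94.74 - 92.7)/(3*0.85748065) = 0.7930
Cpk = min(Cpu, Cpl) = 0.7930

0.7930


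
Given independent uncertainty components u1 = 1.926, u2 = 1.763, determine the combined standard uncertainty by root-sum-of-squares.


uc = sqrt(1.926^2 + 1.763^2)
uc = sqrt(6.817645)
uc = 2.6111

2.6111


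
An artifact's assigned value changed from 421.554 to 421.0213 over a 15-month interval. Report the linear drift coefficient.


rate = (v2 - v1) / months
= (421.0213 - 421.554) / 15
= -0.5327 / 15
= -0.0355

-0.0355


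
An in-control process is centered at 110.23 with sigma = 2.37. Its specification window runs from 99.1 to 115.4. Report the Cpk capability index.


Cpu = (USL - mean) / (3*sigma) = (115.4 - 110.23) / (3*2.37) = 0.7271
Cpl = (mean - LSL) / (3*sigma) = (110.23 - 99.1) / (3*2.37) = 1.5654
Cpk = min(Cpu, Cpl) = 0.7271

0.7271
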